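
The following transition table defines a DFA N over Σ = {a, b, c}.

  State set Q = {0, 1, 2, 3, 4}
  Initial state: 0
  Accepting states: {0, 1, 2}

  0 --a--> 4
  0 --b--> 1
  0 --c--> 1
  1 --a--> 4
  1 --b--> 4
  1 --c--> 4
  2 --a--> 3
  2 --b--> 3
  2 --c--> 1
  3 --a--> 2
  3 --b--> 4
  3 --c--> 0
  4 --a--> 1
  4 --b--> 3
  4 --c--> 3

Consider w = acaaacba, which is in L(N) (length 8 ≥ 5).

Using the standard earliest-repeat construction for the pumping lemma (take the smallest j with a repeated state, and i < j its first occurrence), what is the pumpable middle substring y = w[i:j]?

aa

Run of N on w = a c a a a c b a:
  step 0: 0  (start)
  step 1: 4  (read a: 0→4)
  step 2: 3  (read c: 4→3)
  step 3: 2  (read a: 3→2)
  step 4: 3  (read a: 2→3)   ← first repeat (3 seen earlier)
  step 5: 2  (read a: 3→2)
  step 6: 1  (read c: 2→1)
  step 7: 4  (read b: 1→4)
  step 8: 1  (read a: 4→1)

So i = 2, j = 4, giving x = w[0:2] = ac, y = w[2:4] = aa, z = w[4:8] = acba.
Check: |xy| = 4 ≤ 5 and |y| = 2 ≥ 1. Reading y takes N from 3 back to 3, so every xyⁱz is accepted.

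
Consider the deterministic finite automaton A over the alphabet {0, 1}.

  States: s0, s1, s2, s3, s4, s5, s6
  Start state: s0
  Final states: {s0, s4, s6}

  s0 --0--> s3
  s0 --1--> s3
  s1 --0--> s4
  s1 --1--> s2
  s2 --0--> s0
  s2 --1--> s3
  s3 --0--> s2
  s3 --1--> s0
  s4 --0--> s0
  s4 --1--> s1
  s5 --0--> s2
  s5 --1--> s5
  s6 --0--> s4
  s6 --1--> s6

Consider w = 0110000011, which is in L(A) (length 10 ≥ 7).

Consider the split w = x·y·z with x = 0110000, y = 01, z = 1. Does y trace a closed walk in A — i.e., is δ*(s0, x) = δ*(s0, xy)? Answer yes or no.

no

Run of A on the first 9 characters of w = 0 1 1 0 0 0 0 0 1:
  step 0: s0  (start)
  step 1: s3  (read 0: s0→s3)
  step 2: s0  (read 1: s3→s0)
  step 3: s3  (read 1: s0→s3)
  step 4: s2  (read 0: s3→s2)
  step 5: s0  (read 0: s2→s0)
  step 6: s3  (read 0: s0→s3)
  step 7: s2  (read 0: s3→s2)
  step 8: s0  (read 0: s2→s0)
  step 9: s3  (read 1: s0→s3)

After x (step 7): s2. After xy (step 9): s3.
They differ (s2 ≠ s3), so y is not a cycle from the state after x; this split is not the one the pumping-lemma construction produces, and pumping y need not keep the string in L(A).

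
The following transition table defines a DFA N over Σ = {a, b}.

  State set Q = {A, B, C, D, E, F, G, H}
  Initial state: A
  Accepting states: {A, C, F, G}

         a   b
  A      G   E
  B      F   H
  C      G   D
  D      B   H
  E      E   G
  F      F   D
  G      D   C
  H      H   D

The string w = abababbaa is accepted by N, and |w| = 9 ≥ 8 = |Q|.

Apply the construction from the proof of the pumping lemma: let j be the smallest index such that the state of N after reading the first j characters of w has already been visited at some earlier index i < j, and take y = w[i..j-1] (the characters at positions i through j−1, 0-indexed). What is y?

Run of N on w = a b a b a b b a a:
  step 0: A  (start)
  step 1: G  (read a: A→G)
  step 2: C  (read b: G→C)
  step 3: G  (read a: C→G)   ← first repeat (G seen earlier)
  step 4: C  (read b: G→C)
  step 5: G  (read a: C→G)
  step 6: C  (read b: G→C)
  step 7: D  (read b: C→D)
  step 8: B  (read a: D→B)
  step 9: F  (read a: B→F)

So i = 1, j = 3, giving x = w[0:1] = a, y = w[1:3] = ba, z = w[3:9] = babbaa.
Check: |xy| = 3 ≤ 8 and |y| = 2 ≥ 1. Reading y takes N from G back to G, so every xyⁱz is accepted.

ba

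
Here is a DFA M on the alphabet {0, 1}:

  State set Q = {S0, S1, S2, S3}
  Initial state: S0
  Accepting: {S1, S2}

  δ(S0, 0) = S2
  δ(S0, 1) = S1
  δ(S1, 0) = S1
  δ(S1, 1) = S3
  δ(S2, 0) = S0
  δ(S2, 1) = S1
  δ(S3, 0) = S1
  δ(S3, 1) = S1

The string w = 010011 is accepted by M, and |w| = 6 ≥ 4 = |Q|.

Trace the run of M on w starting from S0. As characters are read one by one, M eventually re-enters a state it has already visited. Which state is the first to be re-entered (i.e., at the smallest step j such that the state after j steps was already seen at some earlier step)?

State sequence: S0 -0-> S2 -1-> S1 -0-> S1 -0-> S1 -1-> S3 -1-> S1
First repeat at step 3: S1 was already visited.

The earliest repeat is at step j = 3: M is in S1, which it already visited at step i = 2.

S1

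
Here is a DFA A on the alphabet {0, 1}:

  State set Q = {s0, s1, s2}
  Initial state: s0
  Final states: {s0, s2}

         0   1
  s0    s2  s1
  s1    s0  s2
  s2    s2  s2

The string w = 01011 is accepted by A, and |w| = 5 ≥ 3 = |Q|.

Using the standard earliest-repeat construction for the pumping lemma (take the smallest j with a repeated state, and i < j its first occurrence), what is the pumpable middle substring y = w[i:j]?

State sequence: s0 -0-> s2 -1-> s2 -0-> s2 -1-> s2 -1-> s2
First repeat at step 2: s2 was already visited.

So i = 1, j = 2, giving x = w[0:1] = 0, y = w[1:2] = 1, z = w[2:5] = 011.
Check: |xy| = 2 ≤ 3 and |y| = 1 ≥ 1. Reading y takes A from s2 back to s2, so every xyⁱz is accepted.
The DFA has 3 states, so the proof of the pumping lemma guarantees a repeated state among the first 3+1 visited; the segment between the two visits is the pumpable y.

1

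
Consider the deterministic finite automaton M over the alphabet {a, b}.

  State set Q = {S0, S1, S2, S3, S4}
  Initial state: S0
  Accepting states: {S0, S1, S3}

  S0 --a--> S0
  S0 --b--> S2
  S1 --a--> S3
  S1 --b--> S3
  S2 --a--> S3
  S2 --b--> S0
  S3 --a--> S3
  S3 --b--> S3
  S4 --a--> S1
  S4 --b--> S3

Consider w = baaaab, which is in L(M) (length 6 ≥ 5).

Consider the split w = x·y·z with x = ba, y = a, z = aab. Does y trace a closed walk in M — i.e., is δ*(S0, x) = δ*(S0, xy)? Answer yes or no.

yes

Run of M on the first 3 characters of w = b a a:
  step 0: S0  (start)
  step 1: S2  (read b: S0→S2)
  step 2: S3  (read a: S2→S3)
  step 3: S3  (read a: S3→S3)

After x (step 2): S3. After xy (step 3): S3.
They match, so y = a drives M around a cycle from S3 back to itself; pumping y any number of times keeps M in S3 before reading z, and xyⁱz ∈ L(M) for every i ≥ 0.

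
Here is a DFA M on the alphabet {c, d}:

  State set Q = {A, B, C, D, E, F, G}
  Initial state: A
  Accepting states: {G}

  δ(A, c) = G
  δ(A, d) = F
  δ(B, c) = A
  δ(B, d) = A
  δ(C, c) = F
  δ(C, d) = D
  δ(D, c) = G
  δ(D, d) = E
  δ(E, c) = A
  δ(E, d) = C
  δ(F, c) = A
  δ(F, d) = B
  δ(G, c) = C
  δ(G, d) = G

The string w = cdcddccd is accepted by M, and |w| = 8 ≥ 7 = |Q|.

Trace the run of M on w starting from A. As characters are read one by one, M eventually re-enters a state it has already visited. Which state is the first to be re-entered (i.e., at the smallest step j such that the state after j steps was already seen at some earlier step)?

G

State sequence: A -c-> G -d-> G -c-> C -d-> D -d-> E -c-> A -c-> G -d-> G
First repeat at step 2: G was already visited.

The earliest repeat is at step j = 2: M is in G, which it already visited at step i = 1.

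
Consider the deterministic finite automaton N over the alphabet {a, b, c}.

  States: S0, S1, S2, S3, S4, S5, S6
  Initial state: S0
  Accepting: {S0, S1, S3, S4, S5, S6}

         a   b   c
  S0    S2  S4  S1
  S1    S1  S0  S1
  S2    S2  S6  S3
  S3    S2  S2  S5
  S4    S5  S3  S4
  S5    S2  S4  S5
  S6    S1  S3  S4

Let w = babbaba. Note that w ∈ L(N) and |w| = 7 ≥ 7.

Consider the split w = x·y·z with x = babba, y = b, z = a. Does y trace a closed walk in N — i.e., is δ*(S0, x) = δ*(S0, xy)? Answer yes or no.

no

State sequence: S0 -b-> S4 -a-> S5 -b-> S4 -b-> S3 -a-> S2 -b-> S6

After x (step 5): S2. After xy (step 6): S6.
They differ (S2 ≠ S6), so y is not a cycle from the state after x; this split is not the one the pumping-lemma construction produces, and pumping y need not keep the string in L(N).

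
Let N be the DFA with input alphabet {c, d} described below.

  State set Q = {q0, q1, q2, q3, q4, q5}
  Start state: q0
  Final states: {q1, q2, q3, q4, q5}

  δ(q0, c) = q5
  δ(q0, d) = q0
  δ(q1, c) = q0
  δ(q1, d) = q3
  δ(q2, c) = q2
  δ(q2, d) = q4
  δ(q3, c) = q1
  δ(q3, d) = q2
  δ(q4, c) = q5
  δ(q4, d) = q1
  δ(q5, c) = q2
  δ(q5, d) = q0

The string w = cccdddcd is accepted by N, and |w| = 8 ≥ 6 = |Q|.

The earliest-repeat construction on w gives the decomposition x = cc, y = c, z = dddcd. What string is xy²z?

xy^2z = cc·c·c·dddcd = ccccdddcd.
Reading y = c takes N from q2 back to q2, so after x·y·y the machine is still in q2, and z then leads to the accepting state q3. Hence ccccdddcd ∈ L(N).

ccccdddcd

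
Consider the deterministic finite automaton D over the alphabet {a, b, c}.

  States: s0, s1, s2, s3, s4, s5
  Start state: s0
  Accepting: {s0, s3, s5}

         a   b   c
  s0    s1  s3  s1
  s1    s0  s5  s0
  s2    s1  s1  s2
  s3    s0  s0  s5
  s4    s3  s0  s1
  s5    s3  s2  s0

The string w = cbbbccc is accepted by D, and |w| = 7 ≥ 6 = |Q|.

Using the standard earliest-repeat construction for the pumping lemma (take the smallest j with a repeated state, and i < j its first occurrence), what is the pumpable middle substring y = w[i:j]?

State sequence: s0 -c-> s1 -b-> s5 -b-> s2 -b-> s1 -c-> s0 -c-> s1 -c-> s0
First repeat at step 4: s1 was already visited.

So i = 1, j = 4, giving x = w[0:1] = c, y = w[1:4] = bbb, z = w[4:7] = ccc.
Check: |xy| = 4 ≤ 6 and |y| = 3 ≥ 1. Reading y takes D from s1 back to s1, so every xyⁱz is accepted.

bbb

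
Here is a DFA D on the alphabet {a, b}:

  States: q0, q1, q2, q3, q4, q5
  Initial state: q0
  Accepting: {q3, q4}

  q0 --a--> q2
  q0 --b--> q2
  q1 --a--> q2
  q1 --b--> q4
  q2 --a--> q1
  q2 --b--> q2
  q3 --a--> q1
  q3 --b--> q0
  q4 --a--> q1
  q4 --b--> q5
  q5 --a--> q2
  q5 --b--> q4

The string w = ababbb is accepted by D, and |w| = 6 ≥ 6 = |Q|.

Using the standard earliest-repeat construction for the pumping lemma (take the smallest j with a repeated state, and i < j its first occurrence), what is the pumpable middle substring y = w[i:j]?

b

State sequence: q0 -a-> q2 -b-> q2 -a-> q1 -b-> q4 -b-> q5 -b-> q4
First repeat at step 2: q2 was already visited.

So i = 1, j = 2, giving x = w[0:1] = a, y = w[1:2] = b, z = w[2:6] = abbb.
Check: |xy| = 2 ≤ 6 and |y| = 1 ≥ 1. Reading y takes D from q2 back to q2, so every xyⁱz is accepted.
Pumping length from the standard proof: p = 6 (the number of states). The repeated state found above gives |xy| = j ≤ 6 and |y| = j − i ≥ 1.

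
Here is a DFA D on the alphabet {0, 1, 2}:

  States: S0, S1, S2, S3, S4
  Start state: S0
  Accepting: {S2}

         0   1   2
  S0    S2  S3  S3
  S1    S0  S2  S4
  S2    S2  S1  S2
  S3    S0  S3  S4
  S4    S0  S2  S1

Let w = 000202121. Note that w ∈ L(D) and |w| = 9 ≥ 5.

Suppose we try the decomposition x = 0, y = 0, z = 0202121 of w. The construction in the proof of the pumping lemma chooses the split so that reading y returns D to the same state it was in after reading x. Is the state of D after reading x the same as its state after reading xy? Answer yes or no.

State sequence: S0 -0-> S2 -0-> S2

After x (step 1): S2. After xy (step 2): S2.
They match, so y = 0 drives D around a cycle from S2 back to itself; pumping y any number of times keeps D in S2 before reading z, and xyⁱz ∈ L(D) for every i ≥ 0.

yes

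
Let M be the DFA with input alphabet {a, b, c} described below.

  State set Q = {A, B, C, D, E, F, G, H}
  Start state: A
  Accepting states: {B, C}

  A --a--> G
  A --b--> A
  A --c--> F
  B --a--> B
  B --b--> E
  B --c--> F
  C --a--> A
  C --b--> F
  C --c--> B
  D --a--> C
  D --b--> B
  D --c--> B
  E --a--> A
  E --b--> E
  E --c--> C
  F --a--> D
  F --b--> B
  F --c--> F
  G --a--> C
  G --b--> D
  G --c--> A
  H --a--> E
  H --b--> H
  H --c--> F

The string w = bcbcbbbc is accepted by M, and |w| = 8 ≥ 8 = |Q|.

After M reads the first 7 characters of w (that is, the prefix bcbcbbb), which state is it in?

State sequence: A -b-> A -c-> F -b-> B -c-> F -b-> B -b-> E -b-> E

After reading 7 characters, M is in state E.

E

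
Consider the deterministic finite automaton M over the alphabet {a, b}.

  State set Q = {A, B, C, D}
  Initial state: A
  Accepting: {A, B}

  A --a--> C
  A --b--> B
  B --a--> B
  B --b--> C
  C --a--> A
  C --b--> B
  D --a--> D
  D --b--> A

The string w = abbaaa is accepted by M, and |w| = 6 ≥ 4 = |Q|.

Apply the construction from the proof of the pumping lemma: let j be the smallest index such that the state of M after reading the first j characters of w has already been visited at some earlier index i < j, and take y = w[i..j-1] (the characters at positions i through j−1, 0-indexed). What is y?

State sequence: A -a-> C -b-> B -b-> C -a-> A -a-> C -a-> A
First repeat at step 3: C was already visited.

So i = 1, j = 3, giving x = w[0:1] = a, y = w[1:3] = bb, z = w[3:6] = aaa.
Check: |xy| = 3 ≤ 4 and |y| = 2 ≥ 1. Reading y takes M from C back to C, so every xyⁱz is accepted.
Since M has 4 states, any run of length ≥ 4 visits 4+1 states, so by pigeonhole some state repeats within the first 4 steps — that repeat gives the pumpable loop.

bb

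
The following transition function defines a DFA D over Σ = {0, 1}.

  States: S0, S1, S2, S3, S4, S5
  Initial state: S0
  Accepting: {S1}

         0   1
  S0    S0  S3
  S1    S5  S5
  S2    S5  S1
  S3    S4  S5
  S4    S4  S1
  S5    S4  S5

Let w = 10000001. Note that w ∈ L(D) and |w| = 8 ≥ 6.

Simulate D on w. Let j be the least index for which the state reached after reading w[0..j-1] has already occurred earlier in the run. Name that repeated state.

Run of D on w = 1 0 0 0 0 0 0 1:
  step 0: S0  (start)
  step 1: S3  (read 1: S0→S3)
  step 2: S4  (read 0: S3→S4)
  step 3: S4  (read 0: S4→S4)   ← first repeat (S4 seen earlier)
  step 4: S4  (read 0: S4→S4)
  step 5: S4  (read 0: S4→S4)
  step 6: S4  (read 0: S4→S4)
  step 7: S4  (read 0: S4→S4)
  step 8: S1  (read 1: S4→S1)

The earliest repeat is at step j = 3: D is in S4, which it already visited at step i = 2.

S4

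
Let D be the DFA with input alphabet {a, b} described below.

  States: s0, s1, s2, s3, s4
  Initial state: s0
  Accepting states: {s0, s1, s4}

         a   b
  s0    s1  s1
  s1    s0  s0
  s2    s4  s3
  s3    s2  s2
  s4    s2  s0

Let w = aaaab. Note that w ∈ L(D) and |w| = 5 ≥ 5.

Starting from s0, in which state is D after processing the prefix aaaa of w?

Run of D on the first 4 characters of w = a a a a:
  step 0: s0  (start)
  step 1: s1  (read a: s0→s1)
  step 2: s0  (read a: s1→s0)
  step 3: s1  (read a: s0→s1)
  step 4: s0  (read a: s1→s0)

After reading 4 characters, D is in state s0.

s0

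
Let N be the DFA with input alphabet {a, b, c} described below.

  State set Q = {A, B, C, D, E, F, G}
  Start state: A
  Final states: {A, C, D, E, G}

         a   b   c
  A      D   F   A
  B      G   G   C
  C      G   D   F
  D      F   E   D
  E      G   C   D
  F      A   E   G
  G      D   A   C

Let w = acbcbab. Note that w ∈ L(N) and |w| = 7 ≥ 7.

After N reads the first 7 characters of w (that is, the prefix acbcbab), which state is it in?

State sequence: A -a-> D -c-> D -b-> E -c-> D -b-> E -a-> G -b-> A

After reading 7 characters, N is in state A.

A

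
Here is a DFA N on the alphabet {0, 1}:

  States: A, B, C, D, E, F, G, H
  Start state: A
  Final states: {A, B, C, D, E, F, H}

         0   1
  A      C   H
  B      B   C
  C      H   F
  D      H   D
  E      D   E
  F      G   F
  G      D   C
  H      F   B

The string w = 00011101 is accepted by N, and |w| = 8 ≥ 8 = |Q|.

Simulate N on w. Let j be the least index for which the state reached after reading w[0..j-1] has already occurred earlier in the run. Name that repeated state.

State sequence: A -0-> C -0-> H -0-> F -1-> F -1-> F -1-> F -0-> G -1-> C
First repeat at step 4: F was already visited.

The earliest repeat is at step j = 4: N is in F, which it already visited at step i = 3.
The DFA has 8 states, so the proof of the pumping lemma guarantees a repeated state among the first 8+1 visited; the segment between the two visits is the pumpable y.

F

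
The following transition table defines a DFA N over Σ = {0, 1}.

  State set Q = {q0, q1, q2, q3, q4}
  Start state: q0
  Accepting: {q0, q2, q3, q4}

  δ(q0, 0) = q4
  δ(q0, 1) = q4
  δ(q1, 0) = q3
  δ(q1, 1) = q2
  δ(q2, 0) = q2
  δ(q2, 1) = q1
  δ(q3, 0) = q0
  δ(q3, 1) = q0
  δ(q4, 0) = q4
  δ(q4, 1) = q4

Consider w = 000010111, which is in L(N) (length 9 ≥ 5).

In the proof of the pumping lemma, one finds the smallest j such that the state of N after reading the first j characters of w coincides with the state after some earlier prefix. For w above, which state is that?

q4

Run of N on w = 0 0 0 0 1 0 1 1 1:
  step 0: q0  (start)
  step 1: q4  (read 0: q0→q4)
  step 2: q4  (read 0: q4→q4)   ← first repeat (q4 seen earlier)
  step 3: q4  (read 0: q4→q4)
  step 4: q4  (read 0: q4→q4)
  step 5: q4  (read 1: q4→q4)
  step 6: q4  (read 0: q4→q4)
  step 7: q4  (read 1: q4→q4)
  step 8: q4  (read 1: q4→q4)
  step 9: q4  (read 1: q4→q4)

The earliest repeat is at step j = 2: N is in q4, which it already visited at step i = 1.
Since N has 5 states, any run of length ≥ 5 visits 5+1 states, so by pigeonhole some state repeats within the first 5 steps — that repeat gives the pumpable loop.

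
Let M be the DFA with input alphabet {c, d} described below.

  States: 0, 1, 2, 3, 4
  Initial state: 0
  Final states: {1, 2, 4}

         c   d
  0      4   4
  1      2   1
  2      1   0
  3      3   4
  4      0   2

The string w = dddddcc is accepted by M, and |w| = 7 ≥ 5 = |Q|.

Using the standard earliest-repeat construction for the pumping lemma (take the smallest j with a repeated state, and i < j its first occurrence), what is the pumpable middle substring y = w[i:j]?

State sequence: 0 -d-> 4 -d-> 2 -d-> 0 -d-> 4 -d-> 2 -c-> 1 -c-> 2
First repeat at step 3: 0 was already visited.

So i = 0, j = 3, giving x = w[0:0] = ε, y = w[0:3] = ddd, z = w[3:7] = ddcc.
Check: |xy| = 3 ≤ 5 and |y| = 3 ≥ 1. Reading y takes M from 0 back to 0, so every xyⁱz is accepted.

ddd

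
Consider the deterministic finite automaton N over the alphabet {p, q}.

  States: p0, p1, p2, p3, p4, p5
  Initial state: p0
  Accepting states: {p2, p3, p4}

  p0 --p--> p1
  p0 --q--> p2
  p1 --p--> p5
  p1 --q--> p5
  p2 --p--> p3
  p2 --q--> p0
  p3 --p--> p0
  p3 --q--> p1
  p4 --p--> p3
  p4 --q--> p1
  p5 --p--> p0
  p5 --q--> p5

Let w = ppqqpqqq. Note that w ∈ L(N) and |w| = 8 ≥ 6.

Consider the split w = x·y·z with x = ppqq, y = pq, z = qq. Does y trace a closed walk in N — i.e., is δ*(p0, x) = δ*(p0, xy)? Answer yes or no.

Run of N on the first 6 characters of w = p p q q p q:
  step 0: p0  (start)
  step 1: p1  (read p: p0→p1)
  step 2: p5  (read p: p1→p5)
  step 3: p5  (read q: p5→p5)
  step 4: p5  (read q: p5→p5)
  step 5: p0  (read p: p5→p0)
  step 6: p2  (read q: p0→p2)

After x (step 4): p5. After xy (step 6): p2.
They differ (p5 ≠ p2), so y is not a cycle from the state after x; this split is not the one the pumping-lemma construction produces, and pumping y need not keep the string in L(N).

no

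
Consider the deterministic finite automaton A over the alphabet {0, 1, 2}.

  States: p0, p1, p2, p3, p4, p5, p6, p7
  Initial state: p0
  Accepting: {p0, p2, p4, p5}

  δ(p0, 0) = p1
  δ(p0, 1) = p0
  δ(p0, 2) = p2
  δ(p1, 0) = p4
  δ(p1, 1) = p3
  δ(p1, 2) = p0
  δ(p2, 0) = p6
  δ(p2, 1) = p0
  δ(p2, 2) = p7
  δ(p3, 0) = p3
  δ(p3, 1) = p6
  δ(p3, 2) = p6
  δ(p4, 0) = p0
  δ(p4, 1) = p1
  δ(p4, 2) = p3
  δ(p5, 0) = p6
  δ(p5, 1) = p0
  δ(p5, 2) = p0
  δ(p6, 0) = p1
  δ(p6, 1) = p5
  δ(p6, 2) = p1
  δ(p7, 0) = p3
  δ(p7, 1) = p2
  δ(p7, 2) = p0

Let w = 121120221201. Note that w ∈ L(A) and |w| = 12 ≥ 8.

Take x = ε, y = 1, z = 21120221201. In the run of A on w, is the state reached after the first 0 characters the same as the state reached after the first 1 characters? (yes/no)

State sequence: p0 -1-> p0

After x (step 0): p0. After xy (step 1): p0.
They match, so y = 1 drives A around a cycle from p0 back to itself; pumping y any number of times keeps A in p0 before reading z, and xyⁱz ∈ L(A) for every i ≥ 0.

yes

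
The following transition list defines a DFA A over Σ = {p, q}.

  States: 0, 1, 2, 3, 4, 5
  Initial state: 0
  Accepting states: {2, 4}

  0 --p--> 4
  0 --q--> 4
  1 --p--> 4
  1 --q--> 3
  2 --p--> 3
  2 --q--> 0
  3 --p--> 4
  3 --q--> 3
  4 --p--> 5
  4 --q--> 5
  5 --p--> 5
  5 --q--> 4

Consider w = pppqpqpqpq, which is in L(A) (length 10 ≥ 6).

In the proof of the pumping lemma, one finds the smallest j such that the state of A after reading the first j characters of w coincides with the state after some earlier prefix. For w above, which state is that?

5

State sequence: 0 -p-> 4 -p-> 5 -p-> 5 -q-> 4 -p-> 5 -q-> 4 -p-> 5 -q-> 4 -p-> 5 -q-> 4
First repeat at step 3: 5 was already visited.

The earliest repeat is at step j = 3: A is in 5, which it already visited at step i = 2.
Since A has 6 states, any run of length ≥ 6 visits 6+1 states, so by pigeonhole some state repeats within the first 6 steps — that repeat gives the pumpable loop.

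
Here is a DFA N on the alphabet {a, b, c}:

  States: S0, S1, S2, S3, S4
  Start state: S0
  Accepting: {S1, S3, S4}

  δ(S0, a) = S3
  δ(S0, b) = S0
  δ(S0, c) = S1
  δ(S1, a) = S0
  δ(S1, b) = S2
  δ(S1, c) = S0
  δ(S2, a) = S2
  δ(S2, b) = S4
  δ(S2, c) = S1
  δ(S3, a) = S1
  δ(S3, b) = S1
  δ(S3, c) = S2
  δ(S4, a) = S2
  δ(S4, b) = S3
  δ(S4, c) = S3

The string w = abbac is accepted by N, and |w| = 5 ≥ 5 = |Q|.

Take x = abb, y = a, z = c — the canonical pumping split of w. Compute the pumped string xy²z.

xy^2z = abb·a·a·c = abbaac.
Reading y = a takes N from S2 back to S2, so after x·y·y the machine is still in S2, and z then leads to the accepting state S1. Hence abbaac ∈ L(N).

abbaac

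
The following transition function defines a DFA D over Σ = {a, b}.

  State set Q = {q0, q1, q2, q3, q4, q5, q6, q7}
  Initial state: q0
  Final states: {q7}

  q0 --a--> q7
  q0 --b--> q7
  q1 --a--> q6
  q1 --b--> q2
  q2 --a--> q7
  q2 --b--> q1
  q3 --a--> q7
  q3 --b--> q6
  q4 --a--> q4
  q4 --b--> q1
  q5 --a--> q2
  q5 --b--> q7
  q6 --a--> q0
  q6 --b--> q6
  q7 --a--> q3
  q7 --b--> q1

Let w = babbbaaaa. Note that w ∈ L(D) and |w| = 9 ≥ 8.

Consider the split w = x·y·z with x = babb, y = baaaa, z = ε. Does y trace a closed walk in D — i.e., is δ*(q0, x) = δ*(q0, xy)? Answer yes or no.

no

Run of D on the first 9 characters of w = b a b b b a a a a:
  step 0: q0  (start)
  step 1: q7  (read b: q0→q7)
  step 2: q3  (read a: q7→q3)
  step 3: q6  (read b: q3→q6)
  step 4: q6  (read b: q6→q6)
  step 5: q6  (read b: q6→q6)
  step 6: q0  (read a: q6→q0)
  step 7: q7  (read a: q0→q7)
  step 8: q3  (read a: q7→q3)
  step 9: q7  (read a: q3→q7)

After x (step 4): q6. After xy (step 9): q7.
They differ (q6 ≠ q7), so y is not a cycle from the state after x; this split is not the one the pumping-lemma construction produces, and pumping y need not keep the string in L(D).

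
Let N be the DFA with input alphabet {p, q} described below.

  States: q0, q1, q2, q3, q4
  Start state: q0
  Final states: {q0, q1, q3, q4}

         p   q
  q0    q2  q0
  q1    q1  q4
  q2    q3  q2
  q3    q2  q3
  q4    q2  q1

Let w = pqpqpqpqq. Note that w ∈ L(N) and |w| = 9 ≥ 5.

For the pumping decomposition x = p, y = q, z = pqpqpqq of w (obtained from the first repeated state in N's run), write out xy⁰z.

ppqpqpqq

xy⁰z = xz = p·pqpqpqq = ppqpqpqq.
Reading y = q takes N from q2 back to q2, so after x the machine is still in q2, and z then leads to the accepting state q3. Hence ppqpqpqq ∈ L(N).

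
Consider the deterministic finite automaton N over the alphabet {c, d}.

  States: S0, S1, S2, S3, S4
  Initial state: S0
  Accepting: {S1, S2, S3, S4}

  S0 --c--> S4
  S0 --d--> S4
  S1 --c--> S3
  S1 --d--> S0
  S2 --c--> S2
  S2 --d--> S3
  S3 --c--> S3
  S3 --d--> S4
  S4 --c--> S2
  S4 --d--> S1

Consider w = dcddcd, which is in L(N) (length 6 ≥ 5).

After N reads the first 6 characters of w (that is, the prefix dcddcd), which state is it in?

Run of N on the first 6 characters of w = d c d d c d:
  step 0: S0  (start)
  step 1: S4  (read d: S0→S4)
  step 2: S2  (read c: S4→S2)
  step 3: S3  (read d: S2→S3)
  step 4: S4  (read d: S3→S4)
  step 5: S2  (read c: S4→S2)
  step 6: S3  (read d: S2→S3)

After reading 6 characters, N is in state S3.
(This kind of state-tracing is the core of the pumping-lemma construction: with 5 states, pigeonhole forces a repeat within the first 5 steps.)

S3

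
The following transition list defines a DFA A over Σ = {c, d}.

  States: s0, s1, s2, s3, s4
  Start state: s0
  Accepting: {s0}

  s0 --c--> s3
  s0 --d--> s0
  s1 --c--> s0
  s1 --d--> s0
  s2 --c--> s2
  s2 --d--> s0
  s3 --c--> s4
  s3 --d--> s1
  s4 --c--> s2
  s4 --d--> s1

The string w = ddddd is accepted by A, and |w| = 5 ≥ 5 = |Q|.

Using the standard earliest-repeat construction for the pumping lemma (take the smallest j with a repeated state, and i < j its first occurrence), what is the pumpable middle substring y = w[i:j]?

Run of A on w = d d d d d:
  step 0: s0  (start)
  step 1: s0  (read d: s0→s0)   ← first repeat (s0 seen earlier)
  step 2: s0  (read d: s0→s0)
  step 3: s0  (read d: s0→s0)
  step 4: s0  (read d: s0→s0)
  step 5: s0  (read d: s0→s0)

So i = 0, j = 1, giving x = w[0:0] = ε, y = w[0:1] = d, z = w[1:5] = dddd.
Check: |xy| = 1 ≤ 5 and |y| = 1 ≥ 1. Reading y takes A from s0 back to s0, so every xyⁱz is accepted.
The DFA has 5 states, so the proof of the pumping lemma guarantees a repeated state among the first 5+1 visited; the segment between the two visits is the pumpable y.

d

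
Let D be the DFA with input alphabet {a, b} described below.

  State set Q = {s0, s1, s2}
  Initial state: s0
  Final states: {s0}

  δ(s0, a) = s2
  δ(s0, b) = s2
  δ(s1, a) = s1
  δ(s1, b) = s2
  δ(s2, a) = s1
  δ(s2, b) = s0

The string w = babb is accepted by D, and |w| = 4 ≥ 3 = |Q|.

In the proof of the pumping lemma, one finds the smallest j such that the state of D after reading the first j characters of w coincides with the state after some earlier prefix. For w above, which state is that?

Run of D on w = b a b b:
  step 0: s0  (start)
  step 1: s2  (read b: s0→s2)
  step 2: s1  (read a: s2→s1)
  step 3: s2  (read b: s1→s2)   ← first repeat (s2 seen earlier)
  step 4: s0  (read b: s2→s0)

The earliest repeat is at step j = 3: D is in s2, which it already visited at step i = 1.
Pumping length from the standard proof: p = 3 (the number of states). The repeated state found above gives |xy| = j ≤ 3 and |y| = j − i ≥ 1.

s2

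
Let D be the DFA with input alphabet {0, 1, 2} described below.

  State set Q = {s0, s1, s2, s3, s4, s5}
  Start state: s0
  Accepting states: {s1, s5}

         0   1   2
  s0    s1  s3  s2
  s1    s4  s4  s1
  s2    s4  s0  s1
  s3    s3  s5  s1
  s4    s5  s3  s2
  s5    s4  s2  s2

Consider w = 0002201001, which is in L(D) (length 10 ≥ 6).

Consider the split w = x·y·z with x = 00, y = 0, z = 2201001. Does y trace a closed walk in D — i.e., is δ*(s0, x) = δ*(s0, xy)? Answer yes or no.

no

Run of D on the first 3 characters of w = 0 0 0:
  step 0: s0  (start)
  step 1: s1  (read 0: s0→s1)
  step 2: s4  (read 0: s1→s4)
  step 3: s5  (read 0: s4→s5)

After x (step 2): s4. After xy (step 3): s5.
They differ (s4 ≠ s5), so y is not a cycle from the state after x; this split is not the one the pumping-lemma construction produces, and pumping y need not keep the string in L(D).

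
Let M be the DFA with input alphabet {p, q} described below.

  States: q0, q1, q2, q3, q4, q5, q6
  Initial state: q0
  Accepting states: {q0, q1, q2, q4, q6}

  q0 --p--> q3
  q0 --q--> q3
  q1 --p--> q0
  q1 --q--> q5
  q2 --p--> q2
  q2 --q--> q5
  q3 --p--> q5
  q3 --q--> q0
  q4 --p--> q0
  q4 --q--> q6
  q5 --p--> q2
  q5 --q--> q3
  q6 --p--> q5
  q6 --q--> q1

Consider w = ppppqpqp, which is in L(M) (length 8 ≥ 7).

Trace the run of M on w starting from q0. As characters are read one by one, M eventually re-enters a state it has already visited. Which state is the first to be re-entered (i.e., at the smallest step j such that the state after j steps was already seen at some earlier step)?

q2

State sequence: q0 -p-> q3 -p-> q5 -p-> q2 -p-> q2 -q-> q5 -p-> q2 -q-> q5 -p-> q2
First repeat at step 4: q2 was already visited.

The earliest repeat is at step j = 4: M is in q2, which it already visited at step i = 3.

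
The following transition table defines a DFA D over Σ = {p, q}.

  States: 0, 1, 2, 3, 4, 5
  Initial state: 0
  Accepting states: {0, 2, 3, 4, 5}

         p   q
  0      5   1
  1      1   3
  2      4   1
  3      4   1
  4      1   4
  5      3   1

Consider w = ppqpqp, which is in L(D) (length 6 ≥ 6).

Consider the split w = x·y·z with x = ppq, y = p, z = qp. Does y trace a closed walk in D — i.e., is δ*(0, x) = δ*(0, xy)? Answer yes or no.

Run of D on the first 4 characters of w = p p q p:
  step 0: 0  (start)
  step 1: 5  (read p: 0→5)
  step 2: 3  (read p: 5→3)
  step 3: 1  (read q: 3→1)
  step 4: 1  (read p: 1→1)

After x (step 3): 1. After xy (step 4): 1.
They match, so y = p drives D around a cycle from 1 back to itself; pumping y any number of times keeps D in 1 before reading z, and xyⁱz ∈ L(D) for every i ≥ 0.

yes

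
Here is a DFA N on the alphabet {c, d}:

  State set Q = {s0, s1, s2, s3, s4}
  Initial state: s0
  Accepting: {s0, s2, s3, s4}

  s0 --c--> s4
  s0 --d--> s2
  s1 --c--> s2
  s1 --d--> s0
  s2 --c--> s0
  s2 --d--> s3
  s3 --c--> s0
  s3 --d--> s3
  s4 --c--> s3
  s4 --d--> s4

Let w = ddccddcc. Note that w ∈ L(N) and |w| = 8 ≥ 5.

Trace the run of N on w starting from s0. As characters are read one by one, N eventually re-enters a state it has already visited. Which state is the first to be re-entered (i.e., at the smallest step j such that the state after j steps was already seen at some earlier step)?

Run of N on w = d d c c d d c c:
  step 0: s0  (start)
  step 1: s2  (read d: s0→s2)
  step 2: s3  (read d: s2→s3)
  step 3: s0  (read c: s3→s0)   ← first repeat (s0 seen earlier)
  step 4: s4  (read c: s0→s4)
  step 5: s4  (read d: s4→s4)
  step 6: s4  (read d: s4→s4)
  step 7: s3  (read c: s4→s3)
  step 8: s0  (read c: s3→s0)

The earliest repeat is at step j = 3: N is in s0, which it already visited at step i = 0.
The DFA has 5 states, so the proof of the pumping lemma guarantees a repeated state among the first 5+1 visited; the segment between the two visits is the pumpable y.

s0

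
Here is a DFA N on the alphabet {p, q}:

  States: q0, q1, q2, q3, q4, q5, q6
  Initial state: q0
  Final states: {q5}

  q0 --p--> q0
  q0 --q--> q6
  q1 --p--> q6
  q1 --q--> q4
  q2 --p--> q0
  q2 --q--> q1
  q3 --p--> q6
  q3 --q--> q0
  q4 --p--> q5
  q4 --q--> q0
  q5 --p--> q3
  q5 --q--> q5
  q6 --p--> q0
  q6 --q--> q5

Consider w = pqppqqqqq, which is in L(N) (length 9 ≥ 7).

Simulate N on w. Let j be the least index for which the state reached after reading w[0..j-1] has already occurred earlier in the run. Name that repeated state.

q0

State sequence: q0 -p-> q0 -q-> q6 -p-> q0 -p-> q0 -q-> q6 -q-> q5 -q-> q5 -q-> q5 -q-> q5
First repeat at step 1: q0 was already visited.

The earliest repeat is at step j = 1: N is in q0, which it already visited at step i = 0.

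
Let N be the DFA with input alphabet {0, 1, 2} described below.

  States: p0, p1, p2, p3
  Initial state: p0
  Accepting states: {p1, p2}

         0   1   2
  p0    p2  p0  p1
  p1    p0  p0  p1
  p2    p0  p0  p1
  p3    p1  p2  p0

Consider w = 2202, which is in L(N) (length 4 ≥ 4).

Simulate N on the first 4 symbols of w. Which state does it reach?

p1

Run of N on the first 4 characters of w = 2 2 0 2:
  step 0: p0  (start)
  step 1: p1  (read 2: p0→p1)
  step 2: p1  (read 2: p1→p1)
  step 3: p0  (read 0: p1→p0)
  step 4: p1  (read 2: p0→p1)

After reading 4 characters, N is in state p1.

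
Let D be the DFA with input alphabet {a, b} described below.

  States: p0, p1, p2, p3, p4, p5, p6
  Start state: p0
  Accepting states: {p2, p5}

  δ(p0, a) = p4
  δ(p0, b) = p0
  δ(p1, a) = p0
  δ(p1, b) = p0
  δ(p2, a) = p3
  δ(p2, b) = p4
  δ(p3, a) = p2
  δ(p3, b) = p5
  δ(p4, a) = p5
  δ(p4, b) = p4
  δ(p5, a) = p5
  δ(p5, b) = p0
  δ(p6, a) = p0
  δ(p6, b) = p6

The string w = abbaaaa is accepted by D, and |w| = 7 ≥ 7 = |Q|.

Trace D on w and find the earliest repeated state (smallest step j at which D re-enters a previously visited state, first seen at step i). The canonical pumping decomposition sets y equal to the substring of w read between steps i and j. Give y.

b

Run of D on w = a b b a a a a:
  step 0: p0  (start)
  step 1: p4  (read a: p0→p4)
  step 2: p4  (read b: p4→p4)   ← first repeat (p4 seen earlier)
  step 3: p4  (read b: p4→p4)
  step 4: p5  (read a: p4→p5)
  step 5: p5  (read a: p5→p5)
  step 6: p5  (read a: p5→p5)
  step 7: p5  (read a: p5→p5)

So i = 1, j = 2, giving x = w[0:1] = a, y = w[1:2] = b, z = w[2:7] = baaaa.
Check: |xy| = 2 ≤ 7 and |y| = 1 ≥ 1. Reading y takes D from p4 back to p4, so every xyⁱz is accepted.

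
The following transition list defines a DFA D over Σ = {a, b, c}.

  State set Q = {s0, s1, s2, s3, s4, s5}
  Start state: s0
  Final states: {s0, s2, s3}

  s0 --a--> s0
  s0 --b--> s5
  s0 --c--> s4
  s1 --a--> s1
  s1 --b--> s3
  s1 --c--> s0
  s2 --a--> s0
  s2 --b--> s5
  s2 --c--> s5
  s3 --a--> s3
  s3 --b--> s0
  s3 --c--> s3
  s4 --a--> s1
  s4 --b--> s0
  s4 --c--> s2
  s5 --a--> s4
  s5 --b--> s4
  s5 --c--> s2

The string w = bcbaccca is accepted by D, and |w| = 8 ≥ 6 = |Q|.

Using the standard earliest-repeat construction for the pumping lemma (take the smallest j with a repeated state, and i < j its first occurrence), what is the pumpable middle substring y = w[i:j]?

cb

Run of D on w = b c b a c c c a:
  step 0: s0  (start)
  step 1: s5  (read b: s0→s5)
  step 2: s2  (read c: s5→s2)
  step 3: s5  (read b: s2→s5)   ← first repeat (s5 seen earlier)
  step 4: s4  (read a: s5→s4)
  step 5: s2  (read c: s4→s2)
  step 6: s5  (read c: s2→s5)
  step 7: s2  (read c: s5→s2)
  step 8: s0  (read a: s2→s0)

So i = 1, j = 3, giving x = w[0:1] = b, y = w[1:3] = cb, z = w[3:8] = accca.
Check: |xy| = 3 ≤ 6 and |y| = 2 ≥ 1. Reading y takes D from s5 back to s5, so every xyⁱz is accepted.
Since D has 6 states, any run of length ≥ 6 visits 6+1 states, so by pigeonhole some state repeats within the first 6 steps — that repeat gives the pumpable loop.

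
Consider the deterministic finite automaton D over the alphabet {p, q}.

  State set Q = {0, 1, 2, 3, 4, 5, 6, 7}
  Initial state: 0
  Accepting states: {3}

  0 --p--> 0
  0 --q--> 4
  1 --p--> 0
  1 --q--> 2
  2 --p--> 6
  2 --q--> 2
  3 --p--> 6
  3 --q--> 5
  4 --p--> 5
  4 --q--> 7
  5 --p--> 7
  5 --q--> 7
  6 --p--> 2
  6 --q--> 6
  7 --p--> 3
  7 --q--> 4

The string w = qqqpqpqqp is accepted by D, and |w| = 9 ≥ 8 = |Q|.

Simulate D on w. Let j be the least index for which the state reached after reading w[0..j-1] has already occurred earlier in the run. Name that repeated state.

Run of D on w = q q q p q p q q p:
  step 0: 0  (start)
  step 1: 4  (read q: 0→4)
  step 2: 7  (read q: 4→7)
  step 3: 4  (read q: 7→4)   ← first repeat (4 seen earlier)
  step 4: 5  (read p: 4→5)
  step 5: 7  (read q: 5→7)
  step 6: 3  (read p: 7→3)
  step 7: 5  (read q: 3→5)
  step 8: 7  (read q: 5→7)
  step 9: 3  (read p: 7→3)

The earliest repeat is at step j = 3: D is in 4, which it already visited at step i = 1.

4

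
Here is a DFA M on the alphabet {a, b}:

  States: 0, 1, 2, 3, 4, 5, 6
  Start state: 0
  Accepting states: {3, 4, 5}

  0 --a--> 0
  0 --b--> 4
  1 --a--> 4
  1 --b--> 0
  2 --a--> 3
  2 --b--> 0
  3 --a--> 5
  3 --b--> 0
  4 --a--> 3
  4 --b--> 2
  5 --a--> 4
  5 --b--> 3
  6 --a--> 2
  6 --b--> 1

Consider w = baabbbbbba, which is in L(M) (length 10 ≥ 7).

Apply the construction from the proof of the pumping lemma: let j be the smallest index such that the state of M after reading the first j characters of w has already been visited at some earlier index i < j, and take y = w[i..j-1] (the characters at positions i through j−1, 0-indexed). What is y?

Run of M on w = b a a b b b b b b a:
  step 0: 0  (start)
  step 1: 4  (read b: 0→4)
  step 2: 3  (read a: 4→3)
  step 3: 5  (read a: 3→5)
  step 4: 3  (read b: 5→3)   ← first repeat (3 seen earlier)
  step 5: 0  (read b: 3→0)
  step 6: 4  (read b: 0→4)
  step 7: 2  (read b: 4→2)
  step 8: 0  (read b: 2→0)
  step 9: 4  (read b: 0→4)
  step 10: 3  (read a: 4→3)

So i = 2, j = 4, giving x = w[0:2] = ba, y = w[2:4] = ab, z = w[4:10] = bbbbba.
Check: |xy| = 4 ≤ 7 and |y| = 2 ≥ 1. Reading y takes M from 3 back to 3, so every xyⁱz is accepted.

ab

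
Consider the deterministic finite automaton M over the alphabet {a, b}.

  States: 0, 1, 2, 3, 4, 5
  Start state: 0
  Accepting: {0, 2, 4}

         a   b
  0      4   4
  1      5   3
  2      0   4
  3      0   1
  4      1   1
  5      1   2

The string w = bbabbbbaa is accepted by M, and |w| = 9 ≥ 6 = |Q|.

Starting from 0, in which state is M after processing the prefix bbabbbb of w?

Run of M on the first 7 characters of w = b b a b b b b:
  step 0: 0  (start)
  step 1: 4  (read b: 0→4)
  step 2: 1  (read b: 4→1)
  step 3: 5  (read a: 1→5)
  step 4: 2  (read b: 5→2)
  step 5: 4  (read b: 2→4)
  step 6: 1  (read b: 4→1)
  step 7: 3  (read b: 1→3)

After reading 7 characters, M is in state 3.

3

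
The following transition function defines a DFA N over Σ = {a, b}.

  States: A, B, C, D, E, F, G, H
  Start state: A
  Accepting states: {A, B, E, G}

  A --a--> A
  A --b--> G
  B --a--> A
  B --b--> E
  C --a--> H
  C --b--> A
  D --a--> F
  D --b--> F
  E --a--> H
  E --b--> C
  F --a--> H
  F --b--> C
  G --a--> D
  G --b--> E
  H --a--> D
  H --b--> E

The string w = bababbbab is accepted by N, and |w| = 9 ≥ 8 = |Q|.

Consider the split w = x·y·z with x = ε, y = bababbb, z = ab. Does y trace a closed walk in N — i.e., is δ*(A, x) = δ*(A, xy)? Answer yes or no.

Run of N on the first 7 characters of w = b a b a b b b:
  step 0: A  (start)
  step 1: G  (read b: A→G)
  step 2: D  (read a: G→D)
  step 3: F  (read b: D→F)
  step 4: H  (read a: F→H)
  step 5: E  (read b: H→E)
  step 6: C  (read b: E→C)
  step 7: A  (read b: C→A)

After x (step 0): A. After xy (step 7): A.
They match, so y = bababbb drives N around a cycle from A back to itself; pumping y any number of times keeps N in A before reading z, and xyⁱz ∈ L(N) for every i ≥ 0.

yes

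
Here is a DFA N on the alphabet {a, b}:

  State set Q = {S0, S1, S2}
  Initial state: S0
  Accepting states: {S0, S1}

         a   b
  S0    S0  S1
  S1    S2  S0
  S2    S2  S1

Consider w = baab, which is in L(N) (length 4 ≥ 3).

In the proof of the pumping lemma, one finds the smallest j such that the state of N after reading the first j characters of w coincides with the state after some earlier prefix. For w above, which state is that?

Run of N on w = b a a b:
  step 0: S0  (start)
  step 1: S1  (read b: S0→S1)
  step 2: S2  (read a: S1→S2)
  step 3: S2  (read a: S2→S2)   ← first repeat (S2 seen earlier)
  step 4: S1  (read b: S2→S1)

The earliest repeat is at step j = 3: N is in S2, which it already visited at step i = 2.
Since N has 3 states, any run of length ≥ 3 visits 3+1 states, so by pigeonhole some state repeats within the first 3 steps — that repeat gives the pumpable loop.

S2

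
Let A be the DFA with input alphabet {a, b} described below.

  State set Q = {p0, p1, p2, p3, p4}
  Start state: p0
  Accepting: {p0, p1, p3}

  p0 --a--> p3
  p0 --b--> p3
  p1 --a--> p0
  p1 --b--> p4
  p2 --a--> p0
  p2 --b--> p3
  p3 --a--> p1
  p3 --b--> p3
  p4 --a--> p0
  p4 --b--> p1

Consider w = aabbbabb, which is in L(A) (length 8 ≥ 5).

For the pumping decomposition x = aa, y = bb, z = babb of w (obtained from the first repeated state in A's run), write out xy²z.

aabbbbbabb

xy^2z = aa·bb·bb·babb = aabbbbbabb.
Reading y = bb takes A from p1 back to p1, so after x·y·y the machine is still in p1, and z then leads to the accepting state p3. Hence aabbbbbabb ∈ L(A).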